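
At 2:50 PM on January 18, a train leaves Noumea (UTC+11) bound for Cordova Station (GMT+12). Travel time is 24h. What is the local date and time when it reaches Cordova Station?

Convert departure to UTC: 2:50 PM − 11:00 = 3:50 AM UTC on Jan 18.
Add 24 hours travel time → 3:50 AM UTC (Jan 19).
Cordova Station is UTC+12:00, so local arrival = 3:50 AM + 12:00 = 3:50 PM on Jan 19.

3:50 PM on Jan 19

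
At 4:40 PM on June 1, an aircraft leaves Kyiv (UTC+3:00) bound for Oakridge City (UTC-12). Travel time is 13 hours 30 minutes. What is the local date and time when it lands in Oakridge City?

3:10 PM on June 1

Oakridge City is 15:00 behind Kyiv.
After 13 hours and 30 minutes it is 6:10 AM (Jun 2) in Kyiv.
Shift by the zone difference: 6:10 AM − 15:00 = 3:10 PM on Jun 1 in Oakridge City.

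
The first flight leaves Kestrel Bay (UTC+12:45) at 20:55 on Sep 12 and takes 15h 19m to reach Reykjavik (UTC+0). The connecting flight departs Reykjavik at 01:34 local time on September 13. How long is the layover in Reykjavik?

Convert departure to UTC: 20:55 − 12:45 = 08:10 UTC on Sep 12.
Add 15 hours and 19 minutes flight time → 23:29 UTC.
Reykjavik is UTC+0, so local arrival is the same: 23:29 on Sep 12.
Layover = 01:34 − 23:29 (+1 day) = 2 hours 5 minutes.

2 hours 5 minutes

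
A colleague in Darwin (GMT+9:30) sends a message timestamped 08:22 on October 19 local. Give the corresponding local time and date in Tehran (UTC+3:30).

Tehran is 6:00 behind Darwin.
Shift by the zone difference: 08:22 − 6:00 = 02:22 on Oct 19 in Tehran.

02:22 on October 19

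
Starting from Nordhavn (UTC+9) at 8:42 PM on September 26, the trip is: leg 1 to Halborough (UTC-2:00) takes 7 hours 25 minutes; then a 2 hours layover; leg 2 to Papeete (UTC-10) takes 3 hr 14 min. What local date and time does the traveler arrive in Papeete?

Convert departure to UTC: 8:42 PM − 9:00 = 11:42 AM UTC on Sep 26.
Add 7 hours and 25 minutes leg 1 → 7:07 PM UTC.
Add 2 hours layover in Halborough → 9:07 PM UTC.
Add 3 hours 14 minutes leg 2 → 12:21 AM UTC (Sep 27).
Papeete is UTC−10:00, so local arrival = 12:21 AM − 10:00 = 2:21 PM on Sep 26.

2:21 PM on September 26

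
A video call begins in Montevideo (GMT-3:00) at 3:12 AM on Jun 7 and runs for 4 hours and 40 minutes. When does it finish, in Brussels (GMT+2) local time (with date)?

12:52 PM on Jun 7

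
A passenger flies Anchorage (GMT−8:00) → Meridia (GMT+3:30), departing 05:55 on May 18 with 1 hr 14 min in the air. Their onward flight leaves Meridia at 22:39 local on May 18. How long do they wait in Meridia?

Convert departure to UTC: 05:55 + 8:00 = 13:55 UTC on May 18.
Add 1 hour 14 minutes flight time → 15:09 UTC.
Meridia is UTC+3:30, so local arrival = 15:09 + 3:30 = 18:39 on May 18.
Layover = 22:39 − 18:39 = 4 hours.

4 hours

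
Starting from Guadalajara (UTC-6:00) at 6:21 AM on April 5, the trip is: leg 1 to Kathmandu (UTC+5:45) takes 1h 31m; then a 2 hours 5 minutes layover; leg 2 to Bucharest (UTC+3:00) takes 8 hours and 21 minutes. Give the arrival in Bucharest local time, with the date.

3:18 AM on Apr 6

Convert departure to UTC: 6:21 AM + 6:00 = 12:21 PM UTC on Apr 5.
Add 1 hour and 31 minutes leg 1 → 1:52 PM UTC.
Add 2 hours and 5 minutes layover in Kathmandu → 3:57 PM UTC.
Add 8 hours and 21 minutes leg 2 → 12:18 AM UTC (Apr 6).
Bucharest is UTC+3:00, so local arrival = 12:18 AM + 3:00 = 3:18 AM on Apr 6.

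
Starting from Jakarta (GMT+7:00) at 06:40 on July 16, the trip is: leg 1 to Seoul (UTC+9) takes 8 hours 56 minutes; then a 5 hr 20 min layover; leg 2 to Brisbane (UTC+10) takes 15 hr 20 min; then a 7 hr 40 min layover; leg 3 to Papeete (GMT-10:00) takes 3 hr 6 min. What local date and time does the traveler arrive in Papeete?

06:02 on July 17

Convert departure to UTC: 06:40 − 7:00 = 23:40 UTC on Jul 15.
Add 8 hours 56 minutes leg 1 → 08:36 UTC (Jul 16).
Add 5 hours 20 minutes layover in Seoul → 13:56 UTC.
Add 15 hours and 20 minutes leg 2 → 05:16 UTC (Jul 17).
Add 7 hours and 40 minutes layover in Brisbane → 12:56 UTC.
Add 3 hours 6 minutes leg 3 → 16:02 UTC.
Papeete is UTC−10:00, so local arrival = 16:02 − 10:00 = 06:02 on Jul 17.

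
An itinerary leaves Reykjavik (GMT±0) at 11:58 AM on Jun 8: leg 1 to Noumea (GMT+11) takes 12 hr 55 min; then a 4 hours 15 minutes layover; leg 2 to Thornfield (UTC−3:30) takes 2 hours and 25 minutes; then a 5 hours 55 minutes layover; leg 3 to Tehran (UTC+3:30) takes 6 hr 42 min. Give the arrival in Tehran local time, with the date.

Reykjavik is at UTC+0, so departure is already 11:58 AM UTC on Jun 8.
Add 12 hours 55 minutes leg 1 → 12:53 AM UTC (Jun 9).
Add 4 hours and 15 minutes layover in Noumea → 5:08 AM UTC.
Add 2 hours and 25 minutes leg 2 → 7:33 AM UTC.
Add 5 hours 55 minutes layover in Thornfield → 1:28 PM UTC.
Add 6 hours 42 minutes leg 3 → 8:10 PM UTC.
Tehran is UTC+3:30, so local arrival = 8:10 PM + 3:30 = 11:40 PM on Jun 9.

11:40 PM on June 9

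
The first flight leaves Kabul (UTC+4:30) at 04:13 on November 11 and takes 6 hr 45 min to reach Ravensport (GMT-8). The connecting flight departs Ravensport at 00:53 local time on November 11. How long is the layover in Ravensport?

2 hours 25 minutes

Convert departure to UTC: 04:13 − 4:30 = 23:43 UTC on Nov 10.
Add 6 hours 45 minutes flight time → 06:28 UTC (Nov 11).
Ravensport is UTC−8:00, so local arrival = 06:28 − 8:00 = 22:28 on Nov 10.
Layover = 00:53 − 22:28 (+1 day) = 2 hours 25 minutes.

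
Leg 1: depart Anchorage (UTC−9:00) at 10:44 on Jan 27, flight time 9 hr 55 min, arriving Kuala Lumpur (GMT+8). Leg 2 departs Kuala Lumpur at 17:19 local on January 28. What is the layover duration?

3 hours 40 minutes

Convert departure to UTC: 10:44 + 9:00 = 19:44 UTC on Jan 27.
Add 9 hours and 55 minutes flight time → 05:39 UTC (Jan 28).
Kuala Lumpur is UTC+8:00, so local arrival = 05:39 + 8:00 = 13:39 on Jan 28.
Layover = 17:19 − 13:39 = 3 hours 40 minutes.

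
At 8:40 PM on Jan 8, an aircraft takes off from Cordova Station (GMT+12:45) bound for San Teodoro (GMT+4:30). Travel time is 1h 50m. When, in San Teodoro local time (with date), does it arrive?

Convert departure to UTC: 8:40 PM − 12:45 = 7:55 AM UTC on Jan 8.
Add 1 hour and 50 minutes travel time → 9:45 AM UTC.
San Teodoro is UTC+4:30, so local arrival = 9:45 AM + 4:30 = 2:15 PM on Jan 8.

2:15 PM on January 8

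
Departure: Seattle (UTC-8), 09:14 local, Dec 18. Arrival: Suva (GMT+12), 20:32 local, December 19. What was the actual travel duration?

15 hours 18 minutes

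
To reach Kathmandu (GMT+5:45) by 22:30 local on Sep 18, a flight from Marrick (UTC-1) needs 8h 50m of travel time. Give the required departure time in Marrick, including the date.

Target arrival in UTC: 22:30 − 5:45 = 16:45 on Sep 18.
Subtract 8 hours 50 minutes → departure 07:55 UTC on Sep 18.
Marrick is UTC−1:00: 07:55 − 1:00 = 06:55 on Sep 18.

06:55 on September 18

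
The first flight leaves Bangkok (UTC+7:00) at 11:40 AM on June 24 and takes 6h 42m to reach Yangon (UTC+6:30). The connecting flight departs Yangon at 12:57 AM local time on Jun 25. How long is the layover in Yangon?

7 hours 5 minutes

Convert departure to UTC: 11:40 AM − 7:00 = 4:40 AM UTC on Jun 24.
Add 6 hours and 42 minutes flight time → 11:22 AM UTC.
Yangon is UTC+6:30, so local arrival = 11:22 AM + 6:30 = 5:52 PM on Jun 24.
Layover = 12:57 AM − 5:52 PM (+1 day) = 7 hours 5 minutes.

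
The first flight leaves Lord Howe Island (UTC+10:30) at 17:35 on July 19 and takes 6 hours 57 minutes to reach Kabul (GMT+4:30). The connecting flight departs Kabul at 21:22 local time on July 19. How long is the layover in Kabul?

Convert departure to UTC: 17:35 − 10:30 = 07:05 UTC on Jul 19.
Add 6 hours 57 minutes flight time → 14:02 UTC.
Kabul is UTC+4:30, so local arrival = 14:02 + 4:30 = 18:32 on Jul 19.
Layover = 21:22 − 18:32 = 2 hours 50 minutes.

2 hours 50 minutes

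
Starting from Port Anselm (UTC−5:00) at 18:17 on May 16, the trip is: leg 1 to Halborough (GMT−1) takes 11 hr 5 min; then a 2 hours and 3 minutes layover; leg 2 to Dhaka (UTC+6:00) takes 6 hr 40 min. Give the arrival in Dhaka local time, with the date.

01:05 on May 18

Convert departure to UTC: 18:17 + 5:00 = 23:17 UTC on May 16.
Add 11 hours 5 minutes leg 1 → 10:22 UTC (May 17).
Add 2 hours 3 minutes layover in Halborough → 12:25 UTC.
Add 6 hours and 40 minutes leg 2 → 19:05 UTC.
Dhaka is UTC+6:00, so local arrival = 19:05 + 6:00 = 01:05 on May 18.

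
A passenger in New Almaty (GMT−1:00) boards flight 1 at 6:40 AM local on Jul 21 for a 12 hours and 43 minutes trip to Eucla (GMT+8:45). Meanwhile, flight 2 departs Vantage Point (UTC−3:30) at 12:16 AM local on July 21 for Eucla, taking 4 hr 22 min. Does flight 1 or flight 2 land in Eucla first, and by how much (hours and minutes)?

Flight 1 in UTC: 6:40 AM + 1:00 = 7:40 AM on Jul 21.
+12 hours and 43 minutes → arrive 8:23 PM UTC on Jul 21.
Flight 2 in UTC: 12:16 AM + 3:30 = 3:46 AM on Jul 21.
+4 hours and 22 minutes → arrive 8:08 AM UTC on Jul 21.
Flight 2 lands earlier by 12 hours 15 minutes.

the second, by 12 hours 15 minutes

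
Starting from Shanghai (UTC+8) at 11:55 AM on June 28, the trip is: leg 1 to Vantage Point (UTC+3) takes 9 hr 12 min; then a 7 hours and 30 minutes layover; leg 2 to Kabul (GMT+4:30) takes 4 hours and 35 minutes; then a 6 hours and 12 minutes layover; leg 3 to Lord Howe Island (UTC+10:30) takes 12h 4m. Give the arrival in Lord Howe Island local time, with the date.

5:58 AM on Jun 30

Convert departure to UTC: 11:55 AM − 8:00 = 3:55 AM UTC on Jun 28.
Add 9 hours 12 minutes leg 1 → 1:07 PM UTC.
Add 7 hours 30 minutes layover in Vantage Point → 8:37 PM UTC.
Add 4 hours 35 minutes leg 2 → 1:12 AM UTC (Jun 29).
Add 6 hours and 12 minutes layover in Kabul → 7:24 AM UTC.
Add 12 hours and 4 minutes leg 3 → 7:28 PM UTC.
Lord Howe Island is UTC+10:30, so local arrival = 7:28 PM + 10:30 = 5:58 AM on Jun 30.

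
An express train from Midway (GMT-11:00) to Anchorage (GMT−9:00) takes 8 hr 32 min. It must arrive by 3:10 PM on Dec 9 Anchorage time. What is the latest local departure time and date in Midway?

Target arrival in UTC: 3:10 PM + 9:00 = 12:10 AM on Dec 10.
Subtract 8 hours and 32 minutes → departure 3:38 PM UTC on Dec 9.
Midway is UTC−11:00: 3:38 PM − 11:00 = 4:38 AM on Dec 9.

4:38 AM on Dec 9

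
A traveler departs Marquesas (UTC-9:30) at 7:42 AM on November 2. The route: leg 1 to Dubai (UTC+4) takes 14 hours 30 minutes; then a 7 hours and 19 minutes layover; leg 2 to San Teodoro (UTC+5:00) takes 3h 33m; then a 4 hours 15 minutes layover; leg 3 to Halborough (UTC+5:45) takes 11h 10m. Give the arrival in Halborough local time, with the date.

Convert departure to UTC: 7:42 AM + 9:30 = 5:12 PM UTC on Nov 2.
Add 14 hours and 30 minutes leg 1 → 7:42 AM UTC (Nov 3).
Add 7 hours and 19 minutes layover in Dubai → 3:01 PM UTC.
Add 3 hours 33 minutes leg 2 → 6:34 PM UTC.
Add 4 hours and 15 minutes layover in San Teodoro → 10:49 PM UTC.
Add 11 hours 10 minutes leg 3 → 9:59 AM UTC (Nov 4).
Halborough is UTC+5:45, so local arrival = 9:59 AM + 5:45 = 3:44 PM on Nov 4.

3:44 PM on November 4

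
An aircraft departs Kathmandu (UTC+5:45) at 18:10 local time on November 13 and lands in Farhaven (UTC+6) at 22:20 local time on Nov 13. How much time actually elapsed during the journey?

3 hours 55 minutes

Farhaven is 0:15 ahead of Kathmandu.
Clock-face elapsed time (ignoring zones) is 4 hours 10 minutes.
Actual elapsed = 4 hours 10 minutes − 0:15 = 3 hours 55 minutes.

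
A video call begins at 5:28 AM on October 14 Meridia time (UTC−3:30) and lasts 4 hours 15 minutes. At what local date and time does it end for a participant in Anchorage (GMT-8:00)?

Convert start to UTC: 5:28 AM + 3:30 = 8:58 AM UTC on Oct 14.
Add 4 hours 15 minutes duration → 1:13 PM UTC.
Anchorage is UTC−8:00, so local end time = 1:13 PM − 8:00 = 5:13 AM on Oct 14.

5:13 AM on October 14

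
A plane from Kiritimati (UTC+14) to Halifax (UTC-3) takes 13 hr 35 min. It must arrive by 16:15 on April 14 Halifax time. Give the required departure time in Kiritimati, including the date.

19:40 on Apr 14

Target arrival in UTC: 16:15 + 3:00 = 19:15 on Apr 14.
Subtract 13 hours and 35 minutes → departure 05:40 UTC on Apr 14.
Kiritimati is UTC+14:00: 05:40 + 14:00 = 19:40 on Apr 14.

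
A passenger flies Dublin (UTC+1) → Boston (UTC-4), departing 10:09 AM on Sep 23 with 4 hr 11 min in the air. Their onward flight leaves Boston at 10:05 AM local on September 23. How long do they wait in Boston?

Convert departure to UTC: 10:09 AM − 1:00 = 9:09 AM UTC on Sep 23.
Add 4 hours 11 minutes flight time → 1:20 PM UTC.
Boston is UTC−4:00, so local arrival = 1:20 PM − 4:00 = 9:20 AM on Sep 23.
Layover = 10:05 AM − 9:20 AM = 45 minutes.

45 minutes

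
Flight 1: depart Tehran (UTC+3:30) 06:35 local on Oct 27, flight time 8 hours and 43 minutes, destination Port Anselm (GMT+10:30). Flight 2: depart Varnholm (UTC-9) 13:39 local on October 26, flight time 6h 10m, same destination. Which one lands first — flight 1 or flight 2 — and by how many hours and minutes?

the second, by 6 hours 59 minutes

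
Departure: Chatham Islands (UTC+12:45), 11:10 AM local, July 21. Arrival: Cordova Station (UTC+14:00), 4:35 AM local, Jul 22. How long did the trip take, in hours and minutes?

16 hours 10 minutes

Departure in UTC: 11:10 AM − 12:45 = 10:25 PM on Jul 20.
Arrival in UTC: 4:35 AM − 14:00 = 2:35 PM on Jul 21.
Elapsed = 2:35 PM − 10:25 PM (+1 day) = 16 hours 10 minutes.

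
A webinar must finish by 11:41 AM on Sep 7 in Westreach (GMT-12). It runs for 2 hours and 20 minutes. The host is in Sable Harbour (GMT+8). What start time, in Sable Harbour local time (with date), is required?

5:21 AM on Sep 8

Target end time in UTC: 11:41 AM + 12:00 = 11:41 PM on Sep 7.
Subtract 2 hours 20 minutes → start 9:21 PM UTC on Sep 7.
Sable Harbour is UTC+8:00: 9:21 PM + 8:00 = 5:21 AM on Sep 8.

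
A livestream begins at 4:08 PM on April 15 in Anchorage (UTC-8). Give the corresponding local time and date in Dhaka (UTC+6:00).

6:08 AM on April 16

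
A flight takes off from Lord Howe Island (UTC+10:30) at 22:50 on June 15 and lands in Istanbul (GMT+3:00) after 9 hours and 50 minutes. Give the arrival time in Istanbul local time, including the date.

01:10 on June 16

Convert departure to UTC: 22:50 − 10:30 = 12:20 UTC on Jun 15.
Add 9 hours 50 minutes travel time → 22:10 UTC.
Istanbul is UTC+3:00, so local arrival = 22:10 + 3:00 = 01:10 on Jun 16.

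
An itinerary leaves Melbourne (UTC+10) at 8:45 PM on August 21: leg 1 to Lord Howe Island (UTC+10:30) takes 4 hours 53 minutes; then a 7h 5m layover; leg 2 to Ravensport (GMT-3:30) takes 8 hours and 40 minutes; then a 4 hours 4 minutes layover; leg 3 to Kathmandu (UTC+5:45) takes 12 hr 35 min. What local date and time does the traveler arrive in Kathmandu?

5:47 AM on Aug 23

Convert departure to UTC: 8:45 PM − 10:00 = 10:45 AM UTC on Aug 21.
Add 4 hours 53 minutes leg 1 → 3:38 PM UTC.
Add 7 hours and 5 minutes layover in Lord Howe Island → 10:43 PM UTC.
Add 8 hours 40 minutes leg 2 → 7:23 AM UTC (Aug 22).
Add 4 hours 4 minutes layover in Ravensport → 11:27 AM UTC.
Add 12 hours 35 minutes leg 3 → 12:02 AM UTC (Aug 23).
Kathmandu is UTC+5:45, so local arrival = 12:02 AM + 5:45 = 5:47 AM on Aug 23.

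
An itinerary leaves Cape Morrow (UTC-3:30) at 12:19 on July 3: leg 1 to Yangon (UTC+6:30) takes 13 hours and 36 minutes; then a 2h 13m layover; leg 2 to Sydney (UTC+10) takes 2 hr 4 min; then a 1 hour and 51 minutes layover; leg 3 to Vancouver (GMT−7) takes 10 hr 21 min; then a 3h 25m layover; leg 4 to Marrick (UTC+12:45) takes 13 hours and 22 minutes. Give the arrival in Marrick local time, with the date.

Convert departure to UTC: 12:19 + 3:30 = 15:49 UTC on Jul 3.
Add 13 hours and 36 minutes leg 1 → 05:25 UTC (Jul 4).
Add 2 hours 13 minutes layover in Yangon → 07:38 UTC.
Add 2 hours and 4 minutes leg 2 → 09:42 UTC.
Add 1 hour and 51 minutes layover in Sydney → 11:33 UTC.
Add 10 hours 21 minutes leg 3 → 21:54 UTC.
Add 3 hours and 25 minutes layover in Vancouver → 01:19 UTC (Jul 5).
Add 13 hours and 22 minutes leg 4 → 14:41 UTC.
Marrick is UTC+12:45, so local arrival = 14:41 + 12:45 = 03:26 on Jul 6.

03:26 on July 6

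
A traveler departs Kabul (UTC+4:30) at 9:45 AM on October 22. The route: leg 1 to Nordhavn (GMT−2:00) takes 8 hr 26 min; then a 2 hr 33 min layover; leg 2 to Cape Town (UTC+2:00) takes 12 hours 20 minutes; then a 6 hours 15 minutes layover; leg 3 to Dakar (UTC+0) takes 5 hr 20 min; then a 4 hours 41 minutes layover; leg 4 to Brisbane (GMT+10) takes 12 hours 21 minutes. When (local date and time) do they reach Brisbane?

Convert departure to UTC: 9:45 AM − 4:30 = 5:15 AM UTC on Oct 22.
Add 8 hours and 26 minutes leg 1 → 1:41 PM UTC.
Add 2 hours and 33 minutes layover in Nordhavn → 4:14 PM UTC.
Add 12 hours and 20 minutes leg 2 → 4:34 AM UTC (Oct 23).
Add 6 hours 15 minutes layover in Cape Town → 10:49 AM UTC.
Add 5 hours 20 minutes leg 3 → 4:09 PM UTC.
Add 4 hours 41 minutes layover in Dakar → 8:50 PM UTC.
Add 12 hours 21 minutes leg 4 → 9:11 AM UTC (Oct 24).
Brisbane is UTC+10:00, so local arrival = 9:11 AM + 10:00 = 7:11 PM on Oct 24.

7:11 PM on October 24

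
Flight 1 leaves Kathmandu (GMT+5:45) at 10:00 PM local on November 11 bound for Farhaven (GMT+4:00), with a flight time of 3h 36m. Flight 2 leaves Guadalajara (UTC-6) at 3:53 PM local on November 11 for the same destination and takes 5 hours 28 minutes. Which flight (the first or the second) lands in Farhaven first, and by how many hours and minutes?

the first, by 7 hours 30 minutes

Flight 1 in UTC: 10:00 PM − 5:45 = 4:15 PM on Nov 11.
+3 hours 36 minutes → arrive 7:51 PM UTC on Nov 11.
Flight 2 in UTC: 3:53 PM + 6:00 = 9:53 PM on Nov 11.
+5 hours 28 minutes → arrive 3:21 AM UTC on Nov 12.
Flight 1 lands earlier by 7 hours 30 minutes.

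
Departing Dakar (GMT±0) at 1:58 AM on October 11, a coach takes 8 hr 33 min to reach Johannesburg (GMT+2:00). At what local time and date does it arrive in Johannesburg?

12:31 PM on October 11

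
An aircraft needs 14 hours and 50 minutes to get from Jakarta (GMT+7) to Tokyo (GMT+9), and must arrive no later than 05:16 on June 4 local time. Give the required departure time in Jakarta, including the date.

12:26 on June 3

Target arrival in UTC: 05:16 − 9:00 = 20:16 on Jun 3.
Subtract 14 hours and 50 minutes → departure 05:26 UTC on Jun 3.
Jakarta is UTC+7:00: 05:26 + 7:00 = 12:26 on Jun 3.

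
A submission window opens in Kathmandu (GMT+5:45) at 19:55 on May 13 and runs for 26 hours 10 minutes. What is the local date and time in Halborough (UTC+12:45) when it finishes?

05:05 on May 15

Halborough is 7:00 ahead of Kathmandu.
After 26 hours and 10 minutes it is 22:05 (May 14) in Kathmandu.
Shift by the zone difference: 22:05 + 7:00 = 05:05 on May 15 in Halborough.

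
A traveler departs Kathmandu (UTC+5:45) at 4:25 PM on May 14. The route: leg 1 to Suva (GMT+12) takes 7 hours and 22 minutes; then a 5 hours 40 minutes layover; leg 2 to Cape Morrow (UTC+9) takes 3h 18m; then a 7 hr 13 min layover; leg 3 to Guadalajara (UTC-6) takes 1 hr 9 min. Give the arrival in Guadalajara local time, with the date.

Convert departure to UTC: 4:25 PM − 5:45 = 10:40 AM UTC on May 14.
Add 7 hours and 22 minutes leg 1 → 6:02 PM UTC.
Add 5 hours 40 minutes layover in Suva → 11:42 PM UTC.
Add 3 hours and 18 minutes leg 2 → 3:00 AM UTC (May 15).
Add 7 hours and 13 minutes layover in Cape Morrow → 10:13 AM UTC.
Add 1 hour 9 minutes leg 3 → 11:22 AM UTC.
Guadalajara is UTC−6:00, so local arrival = 11:22 AM − 6:00 = 5:22 AM on May 15.

5:22 AM on May 15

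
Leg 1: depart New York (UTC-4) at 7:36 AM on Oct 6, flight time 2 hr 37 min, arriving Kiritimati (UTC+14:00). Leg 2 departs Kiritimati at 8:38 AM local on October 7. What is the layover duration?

4 hours 25 minutes

Convert departure to UTC: 7:36 AM + 4:00 = 11:36 AM UTC on Oct 6.
Add 2 hours 37 minutes flight time → 2:13 PM UTC.
Kiritimati is UTC+14:00, so local arrival = 2:13 PM + 14:00 = 4:13 AM on Oct 7.
Layover = 8:38 AM − 4:13 AM = 4 hours 25 minutes.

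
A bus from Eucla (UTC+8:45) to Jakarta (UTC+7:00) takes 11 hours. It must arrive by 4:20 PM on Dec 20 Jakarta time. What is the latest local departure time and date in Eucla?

7:05 AM on December 20

Target arrival in UTC: 4:20 PM − 7:00 = 9:20 AM on Dec 20.
Subtract 11 hours → departure 10:20 PM UTC on Dec 19.
Eucla is UTC+8:45: 10:20 PM + 8:45 = 7:05 AM on Dec 20.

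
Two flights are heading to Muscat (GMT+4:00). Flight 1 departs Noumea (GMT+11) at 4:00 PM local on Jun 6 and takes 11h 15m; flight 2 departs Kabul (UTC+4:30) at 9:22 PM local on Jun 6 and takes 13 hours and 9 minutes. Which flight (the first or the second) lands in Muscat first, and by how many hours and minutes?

Flight 1 in UTC: 4:00 PM − 11:00 = 5:00 AM on Jun 6.
+11 hours and 15 minutes → arrive 4:15 PM UTC on Jun 6.
Flight 2 in UTC: 9:22 PM − 4:30 = 4:52 PM on Jun 6.
+13 hours and 9 minutes → arrive 6:01 AM UTC on Jun 7.
Flight 1 lands earlier by 13 hours 46 minutes.

the first, by 13 hours 46 minutes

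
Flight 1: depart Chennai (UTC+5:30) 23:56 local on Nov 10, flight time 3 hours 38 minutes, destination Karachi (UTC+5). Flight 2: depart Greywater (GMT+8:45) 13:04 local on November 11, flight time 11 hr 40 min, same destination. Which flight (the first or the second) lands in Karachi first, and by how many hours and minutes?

Flight 1 in UTC: 23:56 − 5:30 = 18:26 on Nov 10.
+3 hours 38 minutes → arrive 22:04 UTC on Nov 10.
Flight 2 in UTC: 13:04 − 8:45 = 04:19 on Nov 11.
+11 hours and 40 minutes → arrive 15:59 UTC on Nov 11.
Flight 1 lands earlier by 17 hours 55 minutes.

the first, by 17 hours 55 minutes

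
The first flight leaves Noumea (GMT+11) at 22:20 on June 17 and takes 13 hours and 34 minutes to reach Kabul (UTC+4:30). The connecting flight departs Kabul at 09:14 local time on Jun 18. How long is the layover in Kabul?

Convert departure to UTC: 22:20 − 11:00 = 11:20 UTC on Jun 17.
Add 13 hours 34 minutes flight time → 00:54 UTC (Jun 18).
Kabul is UTC+4:30, so local arrival = 00:54 + 4:30 = 05:24 on Jun 18.
Layover = 09:14 − 05:24 = 3 hours 50 minutes.

3 hours 50 minutes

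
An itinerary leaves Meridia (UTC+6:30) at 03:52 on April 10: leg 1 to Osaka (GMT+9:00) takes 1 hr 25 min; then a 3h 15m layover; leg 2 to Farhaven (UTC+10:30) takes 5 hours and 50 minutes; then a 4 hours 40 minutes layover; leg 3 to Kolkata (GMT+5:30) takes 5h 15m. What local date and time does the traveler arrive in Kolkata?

Convert departure to UTC: 03:52 − 6:30 = 21:22 UTC on Apr 9.
Add 1 hour 25 minutes leg 1 → 22:47 UTC.
Add 3 hours and 15 minutes layover in Osaka → 02:02 UTC (Apr 10).
Add 5 hours 50 minutes leg 2 → 07:52 UTC.
Add 4 hours 40 minutes layover in Farhaven → 12:32 UTC.
Add 5 hours 15 minutes leg 3 → 17:47 UTC.
Kolkata is UTC+5:30, so local arrival = 17:47 + 5:30 = 23:17 on Apr 10.

23:17 on April 10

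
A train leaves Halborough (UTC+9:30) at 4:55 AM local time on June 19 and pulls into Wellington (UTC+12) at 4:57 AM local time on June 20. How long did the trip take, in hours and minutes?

Wellington is 2:30 ahead of Halborough.
Clock-face elapsed time (ignoring zones) is 24 hours 2 minutes.
Actual elapsed = 24 hours 2 minutes − 2:30 = 21 hours 32 minutes.

21 hours 32 minutes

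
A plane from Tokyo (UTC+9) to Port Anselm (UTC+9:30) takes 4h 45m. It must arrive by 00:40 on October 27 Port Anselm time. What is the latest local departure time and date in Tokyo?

19:25 on October 26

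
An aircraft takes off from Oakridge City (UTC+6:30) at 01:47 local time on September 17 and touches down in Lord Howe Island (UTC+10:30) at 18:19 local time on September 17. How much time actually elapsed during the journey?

12 hours 32 minutes

Lord Howe Island is 4:00 ahead of Oakridge City.
Clock-face elapsed time (ignoring zones) is 16 hours 32 minutes.
Actual elapsed = 16 hours 32 minutes − 4:00 = 12 hours 32 minutes.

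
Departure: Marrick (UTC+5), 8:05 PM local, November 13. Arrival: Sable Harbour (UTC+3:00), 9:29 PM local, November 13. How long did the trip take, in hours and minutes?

3 hours 24 minutes

Departure in UTC: 8:05 PM − 5:00 = 3:05 PM on Nov 13.
Arrival in UTC: 9:29 PM − 3:00 = 6:29 PM on Nov 13.
Elapsed = 6:29 PM − 3:05 PM = 3 hours 24 minutes.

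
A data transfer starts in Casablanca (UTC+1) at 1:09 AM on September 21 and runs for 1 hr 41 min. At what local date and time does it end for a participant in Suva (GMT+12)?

Convert start to UTC: 1:09 AM − 1:00 = 12:09 AM UTC on Sep 21.
Add 1 hour and 41 minutes duration → 1:50 AM UTC.
Suva is UTC+12:00, so local end time = 1:50 AM + 12:00 = 1:50 PM on Sep 21.

1:50 PM on Sep 21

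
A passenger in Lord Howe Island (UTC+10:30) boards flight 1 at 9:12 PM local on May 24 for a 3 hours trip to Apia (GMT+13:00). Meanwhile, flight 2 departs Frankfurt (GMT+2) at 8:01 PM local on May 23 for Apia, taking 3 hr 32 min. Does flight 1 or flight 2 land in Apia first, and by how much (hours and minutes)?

the second, by 16 hours 9 minutes

Flight 1 in UTC: 9:12 PM − 10:30 = 10:42 AM on May 24.
+3 hours → arrive 1:42 PM UTC on May 24.
Flight 2 in UTC: 8:01 PM − 2:00 = 6:01 PM on May 23.
+3 hours 32 minutes → arrive 9:33 PM UTC on May 23.
Flight 2 lands earlier by 16 hours 9 minutes.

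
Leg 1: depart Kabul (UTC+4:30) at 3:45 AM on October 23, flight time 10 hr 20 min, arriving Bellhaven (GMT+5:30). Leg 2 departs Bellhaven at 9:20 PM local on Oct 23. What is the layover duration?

Convert departure to UTC: 3:45 AM − 4:30 = 11:15 PM UTC on Oct 22.
Add 10 hours and 20 minutes flight time → 9:35 AM UTC (Oct 23).
Bellhaven is UTC+5:30, so local arrival = 9:35 AM + 5:30 = 3:05 PM on Oct 23.
Layover = 9:20 PM − 3:05 PM = 6 hours 15 minutes.

6 hours 15 minutes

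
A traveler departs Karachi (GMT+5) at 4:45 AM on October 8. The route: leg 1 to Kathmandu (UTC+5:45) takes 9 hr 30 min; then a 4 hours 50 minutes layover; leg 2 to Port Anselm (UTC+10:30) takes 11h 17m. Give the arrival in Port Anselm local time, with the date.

Convert departure to UTC: 4:45 AM − 5:00 = 11:45 PM UTC on Oct 7.
Add 9 hours and 30 minutes leg 1 → 9:15 AM UTC (Oct 8).
Add 4 hours and 50 minutes layover in Kathmandu → 2:05 PM UTC.
Add 11 hours and 17 minutes leg 2 → 1:22 AM UTC (Oct 9).
Port Anselm is UTC+10:30, so local arrival = 1:22 AM + 10:30 = 11:52 AM on Oct 9.

11:52 AM on Oct 9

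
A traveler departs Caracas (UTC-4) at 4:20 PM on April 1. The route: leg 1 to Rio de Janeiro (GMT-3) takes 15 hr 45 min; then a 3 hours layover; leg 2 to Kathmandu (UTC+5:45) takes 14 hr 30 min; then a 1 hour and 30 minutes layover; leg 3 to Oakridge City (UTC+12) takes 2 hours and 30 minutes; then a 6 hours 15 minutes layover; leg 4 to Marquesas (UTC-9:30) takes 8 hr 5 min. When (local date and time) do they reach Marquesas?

Convert departure to UTC: 4:20 PM + 4:00 = 8:20 PM UTC on Apr 1.
Add 15 hours and 45 minutes leg 1 → 12:05 PM UTC (Apr 2).
Add 3 hours layover in Rio de Janeiro → 3:05 PM UTC.
Add 14 hours and 30 minutes leg 2 → 5:35 AM UTC (Apr 3).
Add 1 hour and 30 minutes layover in Kathmandu → 7:05 AM UTC.
Add 2 hours and 30 minutes leg 3 → 9:35 AM UTC.
Add 6 hours 15 minutes layover in Oakridge City → 3:50 PM UTC.
Add 8 hours and 5 minutes leg 4 → 11:55 PM UTC.
Marquesas is UTC−9:30, so local arrival = 11:55 PM − 9:30 = 2:25 PM on Apr 3.

2:25 PM on Apr 3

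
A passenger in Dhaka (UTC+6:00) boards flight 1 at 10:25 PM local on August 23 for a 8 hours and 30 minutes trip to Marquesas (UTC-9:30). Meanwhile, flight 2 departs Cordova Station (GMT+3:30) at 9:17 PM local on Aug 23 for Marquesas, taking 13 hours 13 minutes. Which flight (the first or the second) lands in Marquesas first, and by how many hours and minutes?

Flight 1 in UTC: 10:25 PM − 6:00 = 4:25 PM on Aug 23.
+8 hours 30 minutes → arrive 12:55 AM UTC on Aug 24.
Flight 2 in UTC: 9:17 PM − 3:30 = 5:47 PM on Aug 23.
+13 hours and 13 minutes → arrive 7:00 AM UTC on Aug 24.
Flight 1 lands earlier by 6 hours 5 minutes.

the first, by 6 hours 5 minutes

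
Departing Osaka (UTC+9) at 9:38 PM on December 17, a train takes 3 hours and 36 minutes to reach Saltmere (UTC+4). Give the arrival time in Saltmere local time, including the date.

Saltmere is 5:00 behind Osaka.
After 3 hours 36 minutes it is 1:14 AM (Dec 18) in Osaka.
Shift by the zone difference: 1:14 AM − 5:00 = 8:14 PM on Dec 17 in Saltmere.

8:14 PM on Dec 17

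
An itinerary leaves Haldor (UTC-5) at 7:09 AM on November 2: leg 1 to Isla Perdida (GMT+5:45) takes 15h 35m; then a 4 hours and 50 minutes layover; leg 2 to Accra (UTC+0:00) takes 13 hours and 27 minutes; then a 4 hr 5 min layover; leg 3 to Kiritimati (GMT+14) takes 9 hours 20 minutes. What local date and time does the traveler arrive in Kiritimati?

Convert departure to UTC: 7:09 AM + 5:00 = 12:09 PM UTC on Nov 2.
Add 15 hours 35 minutes leg 1 → 3:44 AM UTC (Nov 3).
Add 4 hours 50 minutes layover in Isla Perdida → 8:34 AM UTC.
Add 13 hours and 27 minutes leg 2 → 10:01 PM UTC.
Add 4 hours 5 minutes layover in Accra → 2:06 AM UTC (Nov 4).
Add 9 hours and 20 minutes leg 3 → 11:26 AM UTC.
Kiritimati is UTC+14:00, so local arrival = 11:26 AM + 14:00 = 1:26 AM on Nov 5.

1:26 AM on Nov 5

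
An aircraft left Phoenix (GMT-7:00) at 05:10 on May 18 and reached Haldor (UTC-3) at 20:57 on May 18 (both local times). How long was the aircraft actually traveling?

11 hours 47 minutes

Departure in UTC: 05:10 + 7:00 = 12:10 on May 18.
Arrival in UTC: 20:57 + 3:00 = 23:57 on May 18.
Elapsed = 23:57 − 12:10 = 11 hours 47 minutes.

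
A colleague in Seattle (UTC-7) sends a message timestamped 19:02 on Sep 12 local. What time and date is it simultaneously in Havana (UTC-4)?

In UTC: 19:02 + 7:00 = 02:02 on Sep 13.
Havana is UTC−4:00: 02:02 − 4:00 = 22:02 on Sep 12.

22:02 on Sep 12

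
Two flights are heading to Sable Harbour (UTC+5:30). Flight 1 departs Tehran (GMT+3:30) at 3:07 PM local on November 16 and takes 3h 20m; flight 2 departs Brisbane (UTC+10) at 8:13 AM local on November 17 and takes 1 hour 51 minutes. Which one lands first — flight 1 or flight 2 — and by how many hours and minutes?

Flight 1 in UTC: 3:07 PM − 3:30 = 11:37 AM on Nov 16.
+3 hours 20 minutes → arrive 2:57 PM UTC on Nov 16.
Flight 2 in UTC: 8:13 AM − 10:00 = 10:13 PM on Nov 16.
+1 hour and 51 minutes → arrive 12:04 AM UTC on Nov 17.
Flight 1 lands earlier by 9 hours 7 minutes.

the first, by 9 hours 7 minutes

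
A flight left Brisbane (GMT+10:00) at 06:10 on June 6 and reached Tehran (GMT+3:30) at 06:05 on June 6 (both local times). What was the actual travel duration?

6 hours 25 minutes

Departure in UTC: 06:10 − 10:00 = 20:10 on Jun 5.
Arrival in UTC: 06:05 − 3:30 = 02:35 on Jun 6.
Elapsed = 02:35 − 20:10 (+1 day) = 6 hours 25 minutes.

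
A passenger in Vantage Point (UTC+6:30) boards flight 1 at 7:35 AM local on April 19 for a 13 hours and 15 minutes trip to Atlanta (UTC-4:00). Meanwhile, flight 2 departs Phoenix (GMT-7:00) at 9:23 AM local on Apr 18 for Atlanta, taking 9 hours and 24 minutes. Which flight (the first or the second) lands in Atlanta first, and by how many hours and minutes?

the second, by 12 hours 33 minutes

Flight 1 in UTC: 7:35 AM − 6:30 = 1:05 AM on Apr 19.
+13 hours and 15 minutes → arrive 2:20 PM UTC on Apr 19.
Flight 2 in UTC: 9:23 AM + 7:00 = 4:23 PM on Apr 18.
+9 hours and 24 minutes → arrive 1:47 AM UTC on Apr 19.
Flight 2 lands earlier by 12 hours 33 minutes.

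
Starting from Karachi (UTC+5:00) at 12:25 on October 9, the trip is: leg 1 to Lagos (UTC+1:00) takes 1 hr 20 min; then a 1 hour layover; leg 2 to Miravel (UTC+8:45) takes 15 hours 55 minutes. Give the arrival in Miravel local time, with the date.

10:25 on Oct 10

Convert departure to UTC: 12:25 − 5:00 = 07:25 UTC on Oct 9.
Add 1 hour 20 minutes leg 1 → 08:45 UTC.
Add 1 hour layover in Lagos → 09:45 UTC.
Add 15 hours and 55 minutes leg 2 → 01:40 UTC (Oct 10).
Miravel is UTC+8:45, so local arrival = 01:40 + 8:45 = 10:25 on Oct 10.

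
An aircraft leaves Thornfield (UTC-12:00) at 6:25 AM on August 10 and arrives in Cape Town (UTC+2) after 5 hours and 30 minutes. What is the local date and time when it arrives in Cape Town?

Cape Town is 14:00 ahead of Thornfield.
After 5 hours and 30 minutes it is 11:55 AM in Thornfield.
Shift by the zone difference: 11:55 AM + 14:00 = 1:55 AM on Aug 11 in Cape Town.

1:55 AM on August 11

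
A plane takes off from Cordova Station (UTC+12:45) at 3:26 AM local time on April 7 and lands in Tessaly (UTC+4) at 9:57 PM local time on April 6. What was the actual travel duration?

3 hours 16 minutes

Tessaly is 8:45 behind Cordova Station.
Clock-face elapsed time (ignoring zones) is −5 hours 29 minutes.
Actual elapsed = −5 hours 29 minutes + 8:45 = 3 hours 16 minutes.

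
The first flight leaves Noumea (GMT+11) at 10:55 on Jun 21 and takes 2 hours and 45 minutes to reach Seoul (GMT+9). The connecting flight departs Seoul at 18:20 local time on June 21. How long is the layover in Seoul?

6 hours 40 minutes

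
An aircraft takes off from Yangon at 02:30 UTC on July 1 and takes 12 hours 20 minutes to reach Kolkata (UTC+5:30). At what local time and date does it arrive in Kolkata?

20:20 on July 1

Departure is given in UTC: 02:30 on Jul 1.
Add 12 hours and 20 minutes → 14:50 UTC.
Kolkata is UTC+5:30: 14:50 + 5:30 = 20:20 on Jul 1.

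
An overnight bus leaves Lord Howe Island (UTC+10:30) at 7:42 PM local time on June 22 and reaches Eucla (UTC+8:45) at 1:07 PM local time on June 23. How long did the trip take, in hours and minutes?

19 hours 10 minutes

Departure in UTC: 7:42 PM − 10:30 = 9:12 AM on Jun 22.
Arrival in UTC: 1:07 PM − 8:45 = 4:22 AM on Jun 23.
Elapsed = 4:22 AM − 9:12 AM (+1 day) = 19 hours 10 minutes.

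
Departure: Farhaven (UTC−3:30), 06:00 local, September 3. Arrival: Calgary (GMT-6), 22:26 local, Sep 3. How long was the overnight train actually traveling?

18 hours 56 minutes

Calgary is 2:30 behind Farhaven.
Clock-face elapsed time (ignoring zones) is 16 hours 26 minutes.
Actual elapsed = 16 hours 26 minutes + 2:30 = 18 hours 56 minutes.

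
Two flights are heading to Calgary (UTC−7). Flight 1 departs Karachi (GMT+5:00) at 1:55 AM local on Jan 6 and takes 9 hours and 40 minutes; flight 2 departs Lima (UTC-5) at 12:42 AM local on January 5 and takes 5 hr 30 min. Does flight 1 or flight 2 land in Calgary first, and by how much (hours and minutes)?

Flight 1 in UTC: 1:55 AM − 5:00 = 8:55 PM on Jan 5.
+9 hours and 40 minutes → arrive 6:35 AM UTC on Jan 6.
Flight 2 in UTC: 12:42 AM + 5:00 = 5:42 AM on Jan 5.
+5 hours and 30 minutes → arrive 11:12 AM UTC on Jan 5.
Flight 2 lands earlier by 19 hours 23 minutes.

the second, by 19 hours 23 minutes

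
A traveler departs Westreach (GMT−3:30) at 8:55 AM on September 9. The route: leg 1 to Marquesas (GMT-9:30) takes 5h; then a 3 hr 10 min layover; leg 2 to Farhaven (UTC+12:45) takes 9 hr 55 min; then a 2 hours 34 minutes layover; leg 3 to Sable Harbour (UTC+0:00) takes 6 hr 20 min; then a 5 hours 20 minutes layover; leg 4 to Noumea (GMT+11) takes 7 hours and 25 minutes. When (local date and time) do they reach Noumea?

3:09 PM on Sep 11

Convert departure to UTC: 8:55 AM + 3:30 = 12:25 PM UTC on Sep 9.
Add 5 hours leg 1 → 5:25 PM UTC.
Add 3 hours 10 minutes layover in Marquesas → 8:35 PM UTC.
Add 9 hours 55 minutes leg 2 → 6:30 AM UTC (Sep 10).
Add 2 hours 34 minutes layover in Farhaven → 9:04 AM UTC.
Add 6 hours and 20 minutes leg 3 → 3:24 PM UTC.
Add 5 hours 20 minutes layover in Sable Harbour → 8:44 PM UTC.
Add 7 hours and 25 minutes leg 4 → 4:09 AM UTC (Sep 11).
Noumea is UTC+11:00, so local arrival = 4:09 AM + 11:00 = 3:09 PM on Sep 11.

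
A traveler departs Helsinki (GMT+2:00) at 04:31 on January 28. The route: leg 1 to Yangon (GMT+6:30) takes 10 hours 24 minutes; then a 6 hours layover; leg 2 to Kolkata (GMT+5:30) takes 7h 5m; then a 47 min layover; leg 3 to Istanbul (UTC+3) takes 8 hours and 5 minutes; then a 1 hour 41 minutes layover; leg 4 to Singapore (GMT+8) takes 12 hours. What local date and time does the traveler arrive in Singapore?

08:33 on Jan 30

Convert departure to UTC: 04:31 − 2:00 = 02:31 UTC on Jan 28.
Add 10 hours 24 minutes leg 1 → 12:55 UTC.
Add 6 hours layover in Yangon → 18:55 UTC.
Add 7 hours and 5 minutes leg 2 → 02:00 UTC (Jan 29).
Add 47 minutes layover in Kolkata → 02:47 UTC.
Add 8 hours and 5 minutes leg 3 → 10:52 UTC.
Add 1 hour and 41 minutes layover in Istanbul → 12:33 UTC.
Add 12 hours leg 4 → 00:33 UTC (Jan 30).
Singapore is UTC+8:00, so local arrival = 00:33 + 8:00 = 08:33 on Jan 30.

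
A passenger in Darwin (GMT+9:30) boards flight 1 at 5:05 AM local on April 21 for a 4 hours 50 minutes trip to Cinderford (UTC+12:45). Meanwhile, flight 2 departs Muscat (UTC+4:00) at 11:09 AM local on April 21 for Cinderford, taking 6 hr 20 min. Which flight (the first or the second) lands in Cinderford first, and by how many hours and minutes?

the first, by 13 hours 4 minutes

Flight 1 in UTC: 5:05 AM − 9:30 = 7:35 PM on Apr 20.
+4 hours 50 minutes → arrive 12:25 AM UTC on Apr 21.
Flight 2 in UTC: 11:09 AM − 4:00 = 7:09 AM on Apr 21.
+6 hours and 20 minutes → arrive 1:29 PM UTC on Apr 21.
Flight 1 lands earlier by 13 hours 4 minutes.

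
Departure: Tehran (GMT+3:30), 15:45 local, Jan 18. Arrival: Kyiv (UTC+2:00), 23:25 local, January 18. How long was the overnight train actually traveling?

9 hours 10 minutes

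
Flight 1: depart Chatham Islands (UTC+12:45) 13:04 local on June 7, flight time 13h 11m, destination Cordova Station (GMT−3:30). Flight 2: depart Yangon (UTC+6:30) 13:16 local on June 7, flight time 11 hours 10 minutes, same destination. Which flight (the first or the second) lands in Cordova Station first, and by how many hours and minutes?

Flight 1 in UTC: 13:04 − 12:45 = 00:19 on Jun 7.
+13 hours 11 minutes → arrive 13:30 UTC on Jun 7.
Flight 2 in UTC: 13:16 − 6:30 = 06:46 on Jun 7.
+11 hours 10 minutes → arrive 17:56 UTC on Jun 7.
Flight 1 lands earlier by 4 hours 26 minutes.

the first, by 4 hours 26 minutes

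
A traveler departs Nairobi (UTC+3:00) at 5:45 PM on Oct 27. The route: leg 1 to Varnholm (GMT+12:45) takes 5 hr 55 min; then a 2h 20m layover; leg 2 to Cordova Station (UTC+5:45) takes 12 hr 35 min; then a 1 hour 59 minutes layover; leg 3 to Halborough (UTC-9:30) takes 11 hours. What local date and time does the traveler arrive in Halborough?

3:04 PM on Oct 28

Convert departure to UTC: 5:45 PM − 3:00 = 2:45 PM UTC on Oct 27.
Add 5 hours 55 minutes leg 1 → 8:40 PM UTC.
Add 2 hours and 20 minutes layover in Varnholm → 11:00 PM UTC.
Add 12 hours and 35 minutes leg 2 → 11:35 AM UTC (Oct 28).
Add 1 hour and 59 minutes layover in Cordova Station → 1:34 PM UTC.
Add 11 hours leg 3 → 12:34 AM UTC (Oct 29).
Halborough is UTC−9:30, so local arrival = 12:34 AM − 9:30 = 3:04 PM on Oct 28.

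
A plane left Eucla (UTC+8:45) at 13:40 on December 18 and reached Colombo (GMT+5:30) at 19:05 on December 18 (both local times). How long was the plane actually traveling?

Departure in UTC: 13:40 − 8:45 = 04:55 on Dec 18.
Arrival in UTC: 19:05 − 5:30 = 13:35 on Dec 18.
Elapsed = 13:35 − 04:55 = 8 hours 40 minutes.

8 hours 40 minutes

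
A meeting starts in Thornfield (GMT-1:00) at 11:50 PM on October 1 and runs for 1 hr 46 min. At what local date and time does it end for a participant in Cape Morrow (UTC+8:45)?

Convert start to UTC: 11:50 PM + 1:00 = 12:50 AM UTC on Oct 2.
Add 1 hour 46 minutes duration → 2:36 AM UTC.
Cape Morrow is UTC+8:45, so local end time = 2:36 AM + 8:45 = 11:21 AM on Oct 2.

11:21 AM on October 2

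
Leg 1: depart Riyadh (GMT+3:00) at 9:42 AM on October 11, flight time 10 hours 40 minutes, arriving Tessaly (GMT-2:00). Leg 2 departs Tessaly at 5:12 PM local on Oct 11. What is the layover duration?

Convert departure to UTC: 9:42 AM − 3:00 = 6:42 AM UTC on Oct 11.
Add 10 hours and 40 minutes flight time → 5:22 PM UTC.
Tessaly is UTC−2:00, so local arrival = 5:22 PM − 2:00 = 3:22 PM on Oct 11.
Layover = 5:12 PM − 3:22 PM = 1 hour 50 minutes.

1 hour 50 minutes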